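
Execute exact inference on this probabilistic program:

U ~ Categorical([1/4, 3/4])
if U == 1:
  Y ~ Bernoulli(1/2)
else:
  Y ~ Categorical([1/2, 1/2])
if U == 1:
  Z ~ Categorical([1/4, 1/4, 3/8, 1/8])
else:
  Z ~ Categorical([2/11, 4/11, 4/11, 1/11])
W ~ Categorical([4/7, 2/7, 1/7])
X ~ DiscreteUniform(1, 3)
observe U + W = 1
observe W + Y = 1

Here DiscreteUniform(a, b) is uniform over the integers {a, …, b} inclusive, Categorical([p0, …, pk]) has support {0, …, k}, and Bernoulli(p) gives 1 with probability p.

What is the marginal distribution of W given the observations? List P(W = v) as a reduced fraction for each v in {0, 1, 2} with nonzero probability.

Enumerate traces; 24 have nonzero weight after conditioning:
  (U=0, Y=0, Z=0, W=1, X=1) weight 1/462
  (U=0, Y=0, Z=0, W=1, X=2) weight 1/462
  (U=0, Y=0, Z=0, W=1, X=3) weight 1/462
  (U=0, Y=0, Z=1, W=1, X=1) weight 1/231
  (U=0, Y=0, Z=1, W=1, X=2) weight 1/231
  (U=0, Y=0, Z=1, W=1, X=3) weight 1/231
  (U=0, Y=0, Z=2, W=1, X=1) weight 1/231
  (U=0, Y=0, Z=2, W=1, X=2) weight 1/231
  (U=1, Y=1, Z=0, W=0, X=1) weight 1/56
  … 15 more
Group by W:
  weight(W=0) = 3/14
  weight(W=1) = 1/28
Total weight = 3/14 + 1/28 = 1/4
P(W=0 | obs) = 3/14 / 1/4 = 6/7
P(W=1 | obs) = 1/28 / 1/4 = 1/7

P(W=0) = 6/7, P(W=1) = 1/7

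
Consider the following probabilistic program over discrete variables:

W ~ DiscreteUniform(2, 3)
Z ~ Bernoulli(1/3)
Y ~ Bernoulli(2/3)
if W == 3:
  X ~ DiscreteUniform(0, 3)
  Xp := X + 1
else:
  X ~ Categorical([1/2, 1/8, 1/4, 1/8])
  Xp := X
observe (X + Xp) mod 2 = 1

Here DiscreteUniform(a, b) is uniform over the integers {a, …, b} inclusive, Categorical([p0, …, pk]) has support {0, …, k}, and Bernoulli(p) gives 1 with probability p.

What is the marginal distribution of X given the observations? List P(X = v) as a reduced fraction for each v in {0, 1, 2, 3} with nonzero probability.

Enumerate traces; 16 have nonzero weight after conditioning:
  (W=3, Z=0, Y=0, X=0) weight 1/36
  (W=3, Z=0, Y=0, X=1) weight 1/36
  (W=3, Z=0, Y=0, X=2) weight 1/36
  (W=3, Z=0, Y=0, X=3) weight 1/36
  (W=3, Z=0, Y=1, X=0) weight 1/18
  (W=3, Z=0, Y=1, X=1) weight 1/18
  (W=3, Z=0, Y=1, X=2) weight 1/18
  (W=3, Z=0, Y=1, X=3) weight 1/18
  … 8 more
Group by X:
  weight(X=0) = 1/8
  weight(X=1) = 1/8
  weight(X=2) = 1/8
  weight(X=3) = 1/8
Total weight = 1/8 + 1/8 + 1/8 + 1/8 = 1/2
P(X=0 | obs) = 1/8 / 1/2 = 1/4
P(X=1 | obs) = 1/8 / 1/2 = 1/4
P(X=2 | obs) = 1/8 / 1/2 = 1/4
P(X=3 | obs) = 1/8 / 1/2 = 1/4

P(X=0) = 1/4, P(X=1) = 1/4, P(X=2) = 1/4, P(X=3) = 1/4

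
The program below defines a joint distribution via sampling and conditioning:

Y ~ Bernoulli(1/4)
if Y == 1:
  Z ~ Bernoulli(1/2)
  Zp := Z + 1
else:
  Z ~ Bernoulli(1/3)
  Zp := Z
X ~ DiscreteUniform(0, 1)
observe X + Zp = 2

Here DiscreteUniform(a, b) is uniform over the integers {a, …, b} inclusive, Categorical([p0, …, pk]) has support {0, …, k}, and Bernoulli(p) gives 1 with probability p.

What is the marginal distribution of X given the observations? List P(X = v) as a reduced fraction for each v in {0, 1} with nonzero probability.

Enumerate traces; 3 have nonzero weight after conditioning:
  (Y=0, Z=1, X=1) weight 1/8
  (Y=1, Z=0, X=1) weight 1/16
  (Y=1, Z=1, X=0) weight 1/16
Group by X:
  weight(X=0) = 1/16
  weight(X=1) = 3/16
Total weight = 1/16 + 3/16 = 1/4
P(X=0 | obs) = 1/16 / 1/4 = 1/4
P(X=1 | obs) = 3/16 / 1/4 = 3/4

P(X=0) = 1/4, P(X=1) = 3/4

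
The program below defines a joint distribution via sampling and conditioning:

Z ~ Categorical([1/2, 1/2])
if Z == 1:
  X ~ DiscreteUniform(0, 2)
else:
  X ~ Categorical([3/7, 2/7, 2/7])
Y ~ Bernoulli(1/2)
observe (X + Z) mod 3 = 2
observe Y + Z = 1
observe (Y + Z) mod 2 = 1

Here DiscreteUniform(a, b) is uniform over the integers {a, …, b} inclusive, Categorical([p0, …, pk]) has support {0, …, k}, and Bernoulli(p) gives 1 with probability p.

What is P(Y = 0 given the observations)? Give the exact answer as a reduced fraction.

Enumerate traces; 2 have nonzero weight after conditioning:
  (Z=0, X=2, Y=1) weight 1/14
  (Z=1, X=1, Y=0) weight 1/12
Group by Y:
  weight(Y=0) = 1/12
  weight(Y=1) = 1/14
Total weight = 1/12 + 1/14 = 13/84
P(Y=0 | obs) = 1/12 / 13/84 = 7/13
P(Y=1 | obs) = 1/14 / 13/84 = 6/13

P(Y = 0 | obs) = 7/13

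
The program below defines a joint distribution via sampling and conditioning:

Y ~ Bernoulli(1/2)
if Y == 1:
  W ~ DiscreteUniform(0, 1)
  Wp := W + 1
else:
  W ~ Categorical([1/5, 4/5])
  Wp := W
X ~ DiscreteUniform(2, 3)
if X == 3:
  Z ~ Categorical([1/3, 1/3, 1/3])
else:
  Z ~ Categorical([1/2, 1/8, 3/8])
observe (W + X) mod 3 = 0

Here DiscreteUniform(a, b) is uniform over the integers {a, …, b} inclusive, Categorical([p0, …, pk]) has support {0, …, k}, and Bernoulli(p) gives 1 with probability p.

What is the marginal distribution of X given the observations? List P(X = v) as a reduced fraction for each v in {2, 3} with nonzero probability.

P(X=2) = 13/20, P(X=3) = 7/20

Enumerate traces; 12 have nonzero weight after conditioning:
  (Y=0, W=0, X=3, Z=0) weight 1/60
  (Y=0, W=0, X=3, Z=1) weight 1/60
  (Y=0, W=0, X=3, Z=2) weight 1/60
  (Y=0, W=1, X=2, Z=0) weight 1/10
  (Y=0, W=1, X=2, Z=1) weight 1/40
  (Y=0, W=1, X=2, Z=2) weight 3/40
  (Y=1, W=0, X=3, Z=0) weight 1/24
  (Y=1, W=0, X=3, Z=1) weight 1/24
  … 4 more
Group by X:
  weight(X=2) = 13/40
  weight(X=3) = 7/40
Total weight = 13/40 + 7/40 = 1/2
P(X=2 | obs) = 13/40 / 1/2 = 13/20
P(X=3 | obs) = 7/40 / 1/2 = 7/20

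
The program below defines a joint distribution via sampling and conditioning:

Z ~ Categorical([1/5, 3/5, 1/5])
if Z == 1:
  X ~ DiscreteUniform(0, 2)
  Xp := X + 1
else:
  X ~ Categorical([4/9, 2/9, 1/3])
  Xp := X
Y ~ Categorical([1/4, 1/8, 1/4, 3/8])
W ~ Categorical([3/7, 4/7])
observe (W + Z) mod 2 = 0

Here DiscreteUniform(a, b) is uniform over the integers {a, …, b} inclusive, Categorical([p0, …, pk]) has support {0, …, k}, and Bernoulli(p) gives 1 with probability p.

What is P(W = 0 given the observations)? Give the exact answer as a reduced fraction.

Enumerate traces; 36 have nonzero weight after conditioning:
  (Z=0, X=0, Y=0, W=0) weight 1/105
  (Z=0, X=0, Y=1, W=0) weight 1/210
  (Z=0, X=0, Y=2, W=0) weight 1/105
  (Z=0, X=0, Y=3, W=0) weight 1/70
  (Z=0, X=1, Y=0, W=0) weight 1/210
  (Z=0, X=1, Y=1, W=0) weight 1/420
  (Z=0, X=1, Y=2, W=0) weight 1/210
  (Z=0, X=1, Y=3, W=0) weight 1/140
  (Z=1, X=0, Y=0, W=1) weight 1/35
  … 27 more
Group by W:
  weight(W=0) = 6/35
  weight(W=1) = 12/35
Total weight = 6/35 + 12/35 = 18/35
P(W=0 | obs) = 6/35 / 18/35 = 1/3
P(W=1 | obs) = 12/35 / 18/35 = 2/3

P(W = 0 | obs) = 1/3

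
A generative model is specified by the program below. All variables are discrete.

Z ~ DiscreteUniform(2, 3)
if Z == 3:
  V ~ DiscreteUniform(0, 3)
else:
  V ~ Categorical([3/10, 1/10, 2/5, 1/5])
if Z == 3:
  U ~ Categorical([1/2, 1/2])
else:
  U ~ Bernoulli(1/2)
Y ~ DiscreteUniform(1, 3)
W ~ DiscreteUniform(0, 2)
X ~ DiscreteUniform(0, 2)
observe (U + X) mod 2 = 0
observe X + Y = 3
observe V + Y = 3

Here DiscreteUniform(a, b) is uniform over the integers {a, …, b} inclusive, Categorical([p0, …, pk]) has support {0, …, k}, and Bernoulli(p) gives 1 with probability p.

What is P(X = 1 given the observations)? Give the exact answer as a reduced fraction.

P(X = 1 | obs) = 7/31

Enumerate traces; 18 have nonzero weight after conditioning:
  (Z=2, V=0, U=0, Y=3, W=0, X=0) weight 1/360
  (Z=2, V=0, U=0, Y=3, W=1, X=0) weight 1/360
  (Z=2, V=0, U=0, Y=3, W=2, X=0) weight 1/360
  (Z=2, V=1, U=1, Y=2, W=0, X=1) weight 1/1080
  (Z=2, V=1, U=1, Y=2, W=1, X=1) weight 1/1080
  (Z=2, V=1, U=1, Y=2, W=2, X=1) weight 1/1080
  (Z=2, V=2, U=0, Y=1, W=0, X=2) weight 1/270
  (Z=2, V=2, U=0, Y=1, W=1, X=2) weight 1/270
  … 10 more
Group by X:
  weight(X=0) = 11/720
  weight(X=1) = 7/720
  weight(X=2) = 13/720
Total weight = 11/720 + 7/720 + 13/720 = 31/720
P(X=0 | obs) = 11/720 / 31/720 = 11/31
P(X=1 | obs) = 7/720 / 31/720 = 7/31
P(X=2 | obs) = 13/720 / 31/720 = 13/31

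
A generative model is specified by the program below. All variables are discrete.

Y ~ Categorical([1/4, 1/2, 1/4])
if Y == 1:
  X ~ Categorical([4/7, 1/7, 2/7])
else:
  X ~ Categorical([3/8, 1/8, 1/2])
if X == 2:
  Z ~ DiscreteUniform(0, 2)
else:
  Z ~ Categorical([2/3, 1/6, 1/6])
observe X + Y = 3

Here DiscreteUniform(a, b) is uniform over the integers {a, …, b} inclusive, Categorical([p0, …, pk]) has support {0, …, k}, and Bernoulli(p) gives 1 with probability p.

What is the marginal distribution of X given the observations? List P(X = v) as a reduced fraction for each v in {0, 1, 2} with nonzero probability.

Enumerate traces; 6 have nonzero weight after conditioning:
  (Y=1, X=2, Z=0) weight 1/21
  (Y=1, X=2, Z=1) weight 1/21
  (Y=1, X=2, Z=2) weight 1/21
  (Y=2, X=1, Z=0) weight 1/48
  (Y=2, X=1, Z=1) weight 1/192
  (Y=2, X=1, Z=2) weight 1/192
Group by X:
  weight(X=1) = 1/32
  weight(X=2) = 1/7
Total weight = 1/32 + 1/7 = 39/224
P(X=1 | obs) = 1/32 / 39/224 = 7/39
P(X=2 | obs) = 1/7 / 39/224 = 32/39

P(X=1) = 7/39, P(X=2) = 32/39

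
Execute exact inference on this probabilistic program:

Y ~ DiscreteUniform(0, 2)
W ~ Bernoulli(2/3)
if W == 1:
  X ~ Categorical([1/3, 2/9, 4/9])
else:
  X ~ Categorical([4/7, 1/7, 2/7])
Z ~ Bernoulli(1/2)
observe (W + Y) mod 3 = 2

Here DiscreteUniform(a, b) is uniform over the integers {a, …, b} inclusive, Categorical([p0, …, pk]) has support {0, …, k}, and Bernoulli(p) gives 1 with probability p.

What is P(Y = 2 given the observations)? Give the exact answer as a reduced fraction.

P(Y = 2 | obs) = 1/3

Enumerate traces; 12 have nonzero weight after conditioning:
  (Y=1, W=1, X=0, Z=0) weight 1/27
  (Y=1, W=1, X=0, Z=1) weight 1/27
  (Y=1, W=1, X=1, Z=0) weight 2/81
  (Y=1, W=1, X=1, Z=1) weight 2/81
  (Y=1, W=1, X=2, Z=0) weight 4/81
  (Y=1, W=1, X=2, Z=1) weight 4/81
  (Y=2, W=0, X=0, Z=0) weight 2/63
  (Y=2, W=0, X=0, Z=1) weight 2/63
  … 4 more
Group by Y:
  weight(Y=1) = 2/9
  weight(Y=2) = 1/9
Total weight = 2/9 + 1/9 = 1/3
P(Y=1 | obs) = 2/9 / 1/3 = 2/3
P(Y=2 | obs) = 1/9 / 1/3 = 1/3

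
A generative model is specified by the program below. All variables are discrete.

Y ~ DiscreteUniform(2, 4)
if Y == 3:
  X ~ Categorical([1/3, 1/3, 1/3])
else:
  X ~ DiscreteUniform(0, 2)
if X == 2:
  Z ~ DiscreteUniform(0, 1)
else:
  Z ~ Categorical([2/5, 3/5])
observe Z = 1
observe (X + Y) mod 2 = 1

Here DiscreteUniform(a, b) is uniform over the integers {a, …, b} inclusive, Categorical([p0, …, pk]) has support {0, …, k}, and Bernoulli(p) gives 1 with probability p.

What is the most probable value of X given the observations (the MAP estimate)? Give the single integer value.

Enumerate traces; 4 have nonzero weight after conditioning:
  (Y=2, X=1, Z=1) weight 1/15
  (Y=3, X=0, Z=1) weight 1/15
  (Y=3, X=2, Z=1) weight 1/18
  (Y=4, X=1, Z=1) weight 1/15
Group by X:
  weight(X=0) = 1/15
  weight(X=1) = 2/15
  weight(X=2) = 1/18
Total weight = 1/15 + 2/15 + 1/18 = 23/90
P(X=0 | obs) = 1/15 / 23/90 = 6/23
P(X=1 | obs) = 2/15 / 23/90 = 12/23
P(X=2 | obs) = 1/18 / 23/90 = 5/23
argmax = 1

argmax_v P(X = v | obs) = 1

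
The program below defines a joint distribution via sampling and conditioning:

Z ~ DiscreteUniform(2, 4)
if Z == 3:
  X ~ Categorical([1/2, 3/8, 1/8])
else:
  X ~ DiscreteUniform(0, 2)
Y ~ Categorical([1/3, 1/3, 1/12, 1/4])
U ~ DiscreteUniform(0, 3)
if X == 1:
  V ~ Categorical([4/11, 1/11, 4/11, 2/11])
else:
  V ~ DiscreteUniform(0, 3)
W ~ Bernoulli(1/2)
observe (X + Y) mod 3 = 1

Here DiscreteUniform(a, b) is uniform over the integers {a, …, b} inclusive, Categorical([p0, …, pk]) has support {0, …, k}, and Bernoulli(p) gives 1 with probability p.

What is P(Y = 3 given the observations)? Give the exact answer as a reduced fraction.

Enumerate traces; 384 have nonzero weight after conditioning:
  (Z=2, X=0, Y=1, U=0, V=0, W=0) weight 1/864
  (Z=2, X=0, Y=1, U=0, V=0, W=1) weight 1/864
  (Z=2, X=0, Y=1, U=0, V=1, W=0) weight 1/864
  (Z=2, X=0, Y=1, U=0, V=1, W=1) weight 1/864
  (Z=2, X=0, Y=1, U=0, V=2, W=0) weight 1/864
  (Z=2, X=0, Y=1, U=0, V=2, W=1) weight 1/864
  (Z=2, X=0, Y=1, U=0, V=3, W=0) weight 1/864
  (Z=2, X=0, Y=1, U=0, V=3, W=1) weight 1/864
  (Z=2, X=1, Y=0, U=0, V=0, W=0) weight 1/594
  (Z=2, X=1, Y=3, U=0, V=0, W=0) weight 1/792
  … 374 more
Group by Y:
  weight(Y=0) = 25/216
  weight(Y=1) = 7/54
  weight(Y=2) = 19/864
  weight(Y=3) = 25/288
Total weight = 25/216 + 7/54 + 19/864 + 25/288 = 17/48
P(Y=0 | obs) = 25/216 / 17/48 = 50/153
P(Y=1 | obs) = 7/54 / 17/48 = 56/153
P(Y=2 | obs) = 19/864 / 17/48 = 19/306
P(Y=3 | obs) = 25/288 / 17/48 = 25/102

P(Y = 3 | obs) = 25/102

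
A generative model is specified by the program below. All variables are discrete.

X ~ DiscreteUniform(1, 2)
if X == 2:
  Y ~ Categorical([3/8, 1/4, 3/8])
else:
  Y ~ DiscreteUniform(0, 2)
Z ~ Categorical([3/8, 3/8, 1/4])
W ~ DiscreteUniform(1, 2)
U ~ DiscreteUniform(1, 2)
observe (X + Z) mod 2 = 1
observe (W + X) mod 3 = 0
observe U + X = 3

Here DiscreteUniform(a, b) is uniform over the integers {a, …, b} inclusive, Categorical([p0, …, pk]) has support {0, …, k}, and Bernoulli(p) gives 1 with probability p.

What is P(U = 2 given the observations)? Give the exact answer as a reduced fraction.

Enumerate traces; 9 have nonzero weight after conditioning:
  (X=1, Y=0, Z=0, W=2, U=2) weight 1/64
  (X=1, Y=0, Z=2, W=2, U=2) weight 1/96
  (X=1, Y=1, Z=0, W=2, U=2) weight 1/64
  (X=1, Y=1, Z=2, W=2, U=2) weight 1/96
  (X=1, Y=2, Z=0, W=2, U=2) weight 1/64
  (X=1, Y=2, Z=2, W=2, U=2) weight 1/96
  (X=2, Y=0, Z=1, W=1, U=1) weight 9/512
  (X=2, Y=1, Z=1, W=1, U=1) weight 3/256
  … 1 more
Group by U:
  weight(U=1) = 3/64
  weight(U=2) = 5/64
Total weight = 3/64 + 5/64 = 1/8
P(U=1 | obs) = 3/64 / 1/8 = 3/8
P(U=2 | obs) = 5/64 / 1/8 = 5/8

P(U = 2 | obs) = 5/8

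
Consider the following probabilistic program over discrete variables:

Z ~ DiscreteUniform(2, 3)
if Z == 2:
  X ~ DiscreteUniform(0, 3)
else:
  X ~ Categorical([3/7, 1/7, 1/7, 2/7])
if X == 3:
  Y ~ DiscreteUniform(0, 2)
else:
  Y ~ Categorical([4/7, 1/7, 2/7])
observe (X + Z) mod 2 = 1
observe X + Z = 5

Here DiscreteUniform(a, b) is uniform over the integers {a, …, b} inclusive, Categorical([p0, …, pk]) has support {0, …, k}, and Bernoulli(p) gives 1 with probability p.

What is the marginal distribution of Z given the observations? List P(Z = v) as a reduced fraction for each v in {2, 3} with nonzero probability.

Enumerate traces; 6 have nonzero weight after conditioning:
  (Z=2, X=3, Y=0) weight 1/24
  (Z=2, X=3, Y=1) weight 1/24
  (Z=2, X=3, Y=2) weight 1/24
  (Z=3, X=2, Y=0) weight 2/49
  (Z=3, X=2, Y=1) weight 1/98
  (Z=3, X=2, Y=2) weight 1/49
Group by Z:
  weight(Z=2) = 1/8
  weight(Z=3) = 1/14
Total weight = 1/8 + 1/14 = 11/56
P(Z=2 | obs) = 1/8 / 11/56 = 7/11
P(Z=3 | obs) = 1/14 / 11/56 = 4/11

P(Z=2) = 7/11, P(Z=3) = 4/11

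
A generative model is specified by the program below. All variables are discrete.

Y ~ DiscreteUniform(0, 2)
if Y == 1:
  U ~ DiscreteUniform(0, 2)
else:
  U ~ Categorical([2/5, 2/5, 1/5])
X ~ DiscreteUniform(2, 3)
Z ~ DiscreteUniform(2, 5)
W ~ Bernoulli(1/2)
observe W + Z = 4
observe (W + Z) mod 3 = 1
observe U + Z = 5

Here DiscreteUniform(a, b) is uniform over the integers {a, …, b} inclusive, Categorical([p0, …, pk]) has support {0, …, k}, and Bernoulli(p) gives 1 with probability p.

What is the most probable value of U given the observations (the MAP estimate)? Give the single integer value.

Enumerate traces; 12 have nonzero weight after conditioning:
  (Y=0, U=1, X=2, Z=4, W=0) weight 1/120
  (Y=0, U=1, X=3, Z=4, W=0) weight 1/120
  (Y=0, U=2, X=2, Z=3, W=1) weight 1/240
  (Y=0, U=2, X=3, Z=3, W=1) weight 1/240
  (Y=1, U=1, X=2, Z=4, W=0) weight 1/144
  (Y=1, U=1, X=3, Z=4, W=0) weight 1/144
  (Y=1, U=2, X=2, Z=3, W=1) weight 1/144
  (Y=1, U=2, X=3, Z=3, W=1) weight 1/144
  … 4 more
Group by U:
  weight(U=1) = 17/360
  weight(U=2) = 11/360
Total weight = 17/360 + 11/360 = 7/90
P(U=1 | obs) = 17/360 / 7/90 = 17/28
P(U=2 | obs) = 11/360 / 7/90 = 11/28
argmax = 1

argmax_v P(U = v | obs) = 1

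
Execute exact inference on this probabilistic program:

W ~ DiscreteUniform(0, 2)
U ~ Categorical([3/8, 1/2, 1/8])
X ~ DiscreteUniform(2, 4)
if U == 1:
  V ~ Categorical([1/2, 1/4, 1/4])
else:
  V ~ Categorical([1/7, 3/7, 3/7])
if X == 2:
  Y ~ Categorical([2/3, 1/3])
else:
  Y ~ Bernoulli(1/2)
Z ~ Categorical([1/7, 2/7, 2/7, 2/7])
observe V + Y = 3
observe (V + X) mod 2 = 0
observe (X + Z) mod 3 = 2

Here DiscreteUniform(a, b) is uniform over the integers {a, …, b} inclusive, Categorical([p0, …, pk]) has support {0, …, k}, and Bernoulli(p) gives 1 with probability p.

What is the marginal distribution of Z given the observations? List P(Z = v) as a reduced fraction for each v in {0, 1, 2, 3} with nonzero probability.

P(Z=0) = 1/6, P(Z=1) = 1/2, P(Z=3) = 1/3

Enumerate traces; 27 have nonzero weight after conditioning:
  (W=0, U=0, X=2, V=2, Y=1, Z=0) weight 1/1176
  (W=0, U=0, X=2, V=2, Y=1, Z=3) weight 1/588
  (W=0, U=0, X=4, V=2, Y=1, Z=1) weight 1/392
  (W=0, U=1, X=2, V=2, Y=1, Z=0) weight 1/1512
  (W=0, U=1, X=2, V=2, Y=1, Z=3) weight 1/756
  (W=0, U=1, X=4, V=2, Y=1, Z=1) weight 1/504
  (W=0, U=2, X=2, V=2, Y=1, Z=0) weight 1/3528
  (W=0, U=2, X=2, V=2, Y=1, Z=3) weight 1/1764
  … 19 more
Group by Z:
  weight(Z=0) = 19/3528
  weight(Z=1) = 19/1176
  weight(Z=3) = 19/1764
Total weight = 19/3528 + 19/1176 + 19/1764 = 19/588
P(Z=0 | obs) = 19/3528 / 19/588 = 1/6
P(Z=1 | obs) = 19/1176 / 19/588 = 1/2
P(Z=3 | obs) = 19/1764 / 19/588 = 1/3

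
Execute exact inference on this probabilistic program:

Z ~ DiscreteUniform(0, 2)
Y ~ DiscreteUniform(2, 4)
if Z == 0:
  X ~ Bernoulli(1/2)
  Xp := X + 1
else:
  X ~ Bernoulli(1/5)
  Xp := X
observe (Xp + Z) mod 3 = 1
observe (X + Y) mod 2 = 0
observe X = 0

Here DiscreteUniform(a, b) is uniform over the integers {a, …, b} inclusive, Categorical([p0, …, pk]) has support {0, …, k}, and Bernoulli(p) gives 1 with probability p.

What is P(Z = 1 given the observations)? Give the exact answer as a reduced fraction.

Enumerate traces; 4 have nonzero weight after conditioning:
  (Z=0, Y=2, X=0) weight 1/18
  (Z=0, Y=4, X=0) weight 1/18
  (Z=1, Y=2, X=0) weight 4/45
  (Z=1, Y=4, X=0) weight 4/45
Group by Z:
  weight(Z=0) = 1/9
  weight(Z=1) = 8/45
Total weight = 1/9 + 8/45 = 13/45
P(Z=0 | obs) = 1/9 / 13/45 = 5/13
P(Z=1 | obs) = 8/45 / 13/45 = 8/13

P(Z = 1 | obs) = 8/13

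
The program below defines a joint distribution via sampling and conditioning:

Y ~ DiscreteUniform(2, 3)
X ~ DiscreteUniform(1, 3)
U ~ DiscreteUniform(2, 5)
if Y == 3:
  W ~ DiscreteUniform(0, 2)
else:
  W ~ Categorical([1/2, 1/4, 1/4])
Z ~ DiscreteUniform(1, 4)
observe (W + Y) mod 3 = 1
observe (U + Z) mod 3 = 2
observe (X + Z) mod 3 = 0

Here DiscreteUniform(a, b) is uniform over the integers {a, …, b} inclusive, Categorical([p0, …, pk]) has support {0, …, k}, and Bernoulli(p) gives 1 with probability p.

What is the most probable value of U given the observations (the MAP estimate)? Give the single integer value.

Enumerate traces; 10 have nonzero weight after conditioning:
  (Y=2, X=1, U=3, W=2, Z=2) weight 1/384
  (Y=2, X=2, U=4, W=2, Z=1) weight 1/384
  (Y=2, X=2, U=4, W=2, Z=4) weight 1/384
  (Y=2, X=3, U=2, W=2, Z=3) weight 1/384
  (Y=2, X=3, U=5, W=2, Z=3) weight 1/384
  (Y=3, X=1, U=3, W=1, Z=2) weight 1/288
  (Y=3, X=2, U=4, W=1, Z=1) weight 1/288
  (Y=3, X=2, U=4, W=1, Z=4) weight 1/288
  … 2 more
Group by U:
  weight(U=2) = 7/1152
  weight(U=3) = 7/1152
  weight(U=4) = 7/576
  weight(U=5) = 7/1152
Total weight = 7/1152 + 7/1152 + 7/576 + 7/1152 = 35/1152
P(U=2 | obs) = 7/1152 / 35/1152 = 1/5
P(U=3 | obs) = 7/1152 / 35/1152 = 1/5
P(U=4 | obs) = 7/576 / 35/1152 = 2/5
P(U=5 | obs) = 7/1152 / 35/1152 = 1/5
argmax = 4

argmax_v P(U = v | obs) = 4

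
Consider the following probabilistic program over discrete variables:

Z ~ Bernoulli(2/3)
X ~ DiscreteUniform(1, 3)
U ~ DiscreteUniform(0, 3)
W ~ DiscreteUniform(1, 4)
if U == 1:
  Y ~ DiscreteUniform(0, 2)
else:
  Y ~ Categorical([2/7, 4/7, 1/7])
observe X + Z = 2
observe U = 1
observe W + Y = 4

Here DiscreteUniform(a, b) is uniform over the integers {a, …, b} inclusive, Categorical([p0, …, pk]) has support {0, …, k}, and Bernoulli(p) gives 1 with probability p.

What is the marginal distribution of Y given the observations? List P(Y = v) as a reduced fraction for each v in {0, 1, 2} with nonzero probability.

Enumerate traces; 6 have nonzero weight after conditioning:
  (Z=0, X=2, U=1, W=2, Y=2) weight 1/432
  (Z=0, X=2, U=1, W=3, Y=1) weight 1/432
  (Z=0, X=2, U=1, W=4, Y=0) weight 1/432
  (Z=1, X=1, U=1, W=2, Y=2) weight 1/216
  (Z=1, X=1, U=1, W=3, Y=1) weight 1/216
  (Z=1, X=1, U=1, W=4, Y=0) weight 1/216
Group by Y:
  weight(Y=0) = 1/144
  weight(Y=1) = 1/144
  weight(Y=2) = 1/144
Total weight = 1/144 + 1/144 + 1/144 = 1/48
P(Y=0 | obs) = 1/144 / 1/48 = 1/3
P(Y=1 | obs) = 1/144 / 1/48 = 1/3
P(Y=2 | obs) = 1/144 / 1/48 = 1/3

P(Y=0) = 1/3, P(Y=1) = 1/3, P(Y=2) = 1/3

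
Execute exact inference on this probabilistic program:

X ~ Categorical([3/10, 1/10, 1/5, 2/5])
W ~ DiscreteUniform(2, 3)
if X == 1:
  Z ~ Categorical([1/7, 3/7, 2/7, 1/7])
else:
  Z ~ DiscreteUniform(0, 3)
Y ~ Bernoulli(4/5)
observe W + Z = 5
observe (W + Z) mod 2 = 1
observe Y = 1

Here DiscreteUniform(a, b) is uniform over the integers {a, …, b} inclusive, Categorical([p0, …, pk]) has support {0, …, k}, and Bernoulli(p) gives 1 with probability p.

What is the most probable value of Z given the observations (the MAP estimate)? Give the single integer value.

argmax_v P(Z = v | obs) = 2

Enumerate traces; 8 have nonzero weight after conditioning:
  (X=0, W=2, Z=3, Y=1) weight 3/100
  (X=0, W=3, Z=2, Y=1) weight 3/100
  (X=1, W=2, Z=3, Y=1) weight 1/175
  (X=1, W=3, Z=2, Y=1) weight 2/175
  (X=2, W=2, Z=3, Y=1) weight 1/50
  (X=2, W=3, Z=2, Y=1) weight 1/50
  (X=3, W=2, Z=3, Y=1) weight 1/25
  (X=3, W=3, Z=2, Y=1) weight 1/25
Group by Z:
  weight(Z=2) = 71/700
  weight(Z=3) = 67/700
Total weight = 71/700 + 67/700 = 69/350
P(Z=2 | obs) = 71/700 / 69/350 = 71/138
P(Z=3 | obs) = 67/700 / 69/350 = 67/138
argmax = 2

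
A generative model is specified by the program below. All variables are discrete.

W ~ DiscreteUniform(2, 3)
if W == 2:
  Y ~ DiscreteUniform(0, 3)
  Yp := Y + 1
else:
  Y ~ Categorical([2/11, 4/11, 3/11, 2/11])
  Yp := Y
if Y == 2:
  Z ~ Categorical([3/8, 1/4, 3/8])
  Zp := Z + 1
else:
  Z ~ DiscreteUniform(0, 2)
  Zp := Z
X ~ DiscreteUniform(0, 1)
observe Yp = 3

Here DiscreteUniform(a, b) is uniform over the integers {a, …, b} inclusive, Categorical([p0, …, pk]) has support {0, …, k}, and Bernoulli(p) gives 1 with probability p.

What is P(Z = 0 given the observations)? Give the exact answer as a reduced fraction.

P(Z = 0 | obs) = 163/456

Enumerate traces; 12 have nonzero weight after conditioning:
  (W=2, Y=2, Z=0, X=0) weight 3/128
  (W=2, Y=2, Z=0, X=1) weight 3/128
  (W=2, Y=2, Z=1, X=0) weight 1/64
  (W=2, Y=2, Z=1, X=1) weight 1/64
  (W=2, Y=2, Z=2, X=0) weight 3/128
  (W=2, Y=2, Z=2, X=1) weight 3/128
  (W=3, Y=3, Z=0, X=0) weight 1/66
  (W=3, Y=3, Z=0, X=1) weight 1/66
  … 4 more
Group by Z:
  weight(Z=0) = 163/2112
  weight(Z=1) = 65/1056
  weight(Z=2) = 163/2112
Total weight = 163/2112 + 65/1056 + 163/2112 = 19/88
P(Z=0 | obs) = 163/2112 / 19/88 = 163/456
P(Z=1 | obs) = 65/1056 / 19/88 = 65/228
P(Z=2 | obs) = 163/2112 / 19/88 = 163/456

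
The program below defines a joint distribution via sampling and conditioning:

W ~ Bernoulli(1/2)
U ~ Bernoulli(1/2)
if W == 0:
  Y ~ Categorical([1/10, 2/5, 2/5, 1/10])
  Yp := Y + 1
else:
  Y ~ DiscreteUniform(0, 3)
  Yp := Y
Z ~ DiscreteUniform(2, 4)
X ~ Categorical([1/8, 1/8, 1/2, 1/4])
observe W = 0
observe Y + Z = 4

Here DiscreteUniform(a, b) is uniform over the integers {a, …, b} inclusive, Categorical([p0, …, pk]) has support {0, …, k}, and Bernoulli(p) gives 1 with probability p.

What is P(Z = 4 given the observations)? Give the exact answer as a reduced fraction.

P(Z = 4 | obs) = 1/9

Enumerate traces; 24 have nonzero weight after conditioning:
  (W=0, U=0, Y=0, Z=4, X=0) weight 1/960
  (W=0, U=0, Y=0, Z=4, X=1) weight 1/960
  (W=0, U=0, Y=0, Z=4, X=2) weight 1/240
  (W=0, U=0, Y=0, Z=4, X=3) weight 1/480
  (W=0, U=0, Y=1, Z=3, X=0) weight 1/240
  (W=0, U=0, Y=1, Z=3, X=1) weight 1/240
  (W=0, U=0, Y=1, Z=3, X=2) weight 1/60
  (W=0, U=0, Y=1, Z=3, X=3) weight 1/120
  (W=0, U=0, Y=2, Z=2, X=0) weight 1/240
  … 15 more
Group by Z:
  weight(Z=2) = 1/15
  weight(Z=3) = 1/15
  weight(Z=4) = 1/60
Total weight = 1/15 + 1/15 + 1/60 = 3/20
P(Z=2 | obs) = 1/15 / 3/20 = 4/9
P(Z=3 | obs) = 1/15 / 3/20 = 4/9
P(Z=4 | obs) = 1/60 / 3/20 = 1/9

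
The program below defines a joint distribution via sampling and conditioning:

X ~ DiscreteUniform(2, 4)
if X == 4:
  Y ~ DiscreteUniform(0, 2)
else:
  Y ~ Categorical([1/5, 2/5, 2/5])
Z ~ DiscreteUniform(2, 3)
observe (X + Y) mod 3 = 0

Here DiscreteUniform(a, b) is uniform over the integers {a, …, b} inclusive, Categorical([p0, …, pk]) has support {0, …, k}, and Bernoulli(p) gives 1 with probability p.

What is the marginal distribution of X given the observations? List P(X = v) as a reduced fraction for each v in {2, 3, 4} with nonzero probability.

Enumerate traces; 6 have nonzero weight after conditioning:
  (X=2, Y=1, Z=2) weight 1/15
  (X=2, Y=1, Z=3) weight 1/15
  (X=3, Y=0, Z=2) weight 1/30
  (X=3, Y=0, Z=3) weight 1/30
  (X=4, Y=2, Z=2) weight 1/18
  (X=4, Y=2, Z=3) weight 1/18
Group by X:
  weight(X=2) = 2/15
  weight(X=3) = 1/15
  weight(X=4) = 1/9
Total weight = 2/15 + 1/15 + 1/9 = 14/45
P(X=2 | obs) = 2/15 / 14/45 = 3/7
P(X=3 | obs) = 1/15 / 14/45 = 3/14
P(X=4 | obs) = 1/9 / 14/45 = 5/14

P(X=2) = 3/7, P(X=3) = 3/14, P(X=4) = 5/14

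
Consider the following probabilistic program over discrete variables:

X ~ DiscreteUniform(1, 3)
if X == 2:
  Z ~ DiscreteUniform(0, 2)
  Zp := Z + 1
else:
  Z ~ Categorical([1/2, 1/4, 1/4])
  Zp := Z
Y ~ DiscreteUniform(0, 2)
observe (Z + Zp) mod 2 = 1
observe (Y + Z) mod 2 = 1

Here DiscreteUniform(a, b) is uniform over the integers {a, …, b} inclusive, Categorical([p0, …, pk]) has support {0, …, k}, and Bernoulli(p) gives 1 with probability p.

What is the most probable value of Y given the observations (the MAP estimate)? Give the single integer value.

argmax_v P(Y = v | obs) = 1

Enumerate traces; 4 have nonzero weight after conditioning:
  (X=2, Z=0, Y=1) weight 1/27
  (X=2, Z=1, Y=0) weight 1/27
  (X=2, Z=1, Y=2) weight 1/27
  (X=2, Z=2, Y=1) weight 1/27
Group by Y:
  weight(Y=0) = 1/27
  weight(Y=1) = 2/27
  weight(Y=2) = 1/27
Total weight = 1/27 + 2/27 + 1/27 = 4/27
P(Y=0 | obs) = 1/27 / 4/27 = 1/4
P(Y=1 | obs) = 2/27 / 4/27 = 1/2
P(Y=2 | obs) = 1/27 / 4/27 = 1/4
argmax = 1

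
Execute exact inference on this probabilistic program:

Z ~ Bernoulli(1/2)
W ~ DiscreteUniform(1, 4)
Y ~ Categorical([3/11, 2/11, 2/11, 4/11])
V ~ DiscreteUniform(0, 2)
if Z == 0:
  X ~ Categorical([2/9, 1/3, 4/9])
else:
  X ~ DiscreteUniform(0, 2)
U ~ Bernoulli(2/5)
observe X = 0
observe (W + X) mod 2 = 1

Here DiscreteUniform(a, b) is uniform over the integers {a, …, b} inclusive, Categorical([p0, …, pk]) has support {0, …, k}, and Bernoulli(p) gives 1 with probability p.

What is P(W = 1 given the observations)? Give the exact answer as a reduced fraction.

Enumerate traces; 96 have nonzero weight after conditioning:
  (Z=0, W=1, Y=0, V=0, X=0, U=0) weight 1/660
  (Z=0, W=1, Y=0, V=0, X=0, U=1) weight 1/990
  (Z=0, W=1, Y=0, V=1, X=0, U=0) weight 1/660
  (Z=0, W=1, Y=0, V=1, X=0, U=1) weight 1/990
  (Z=0, W=1, Y=0, V=2, X=0, U=0) weight 1/660
  (Z=0, W=1, Y=0, V=2, X=0, U=1) weight 1/990
  (Z=0, W=1, Y=1, V=0, X=0, U=0) weight 1/990
  (Z=0, W=1, Y=1, V=0, X=0, U=1) weight 1/1485
  (Z=0, W=3, Y=0, V=0, X=0, U=0) weight 1/660
  … 87 more
Group by W:
  weight(W=1) = 5/72
  weight(W=3) = 5/72
Total weight = 5/72 + 5/72 = 5/36
P(W=1 | obs) = 5/72 / 5/36 = 1/2
P(W=3 | obs) = 5/72 / 5/36 = 1/2

P(W = 1 | obs) = 1/2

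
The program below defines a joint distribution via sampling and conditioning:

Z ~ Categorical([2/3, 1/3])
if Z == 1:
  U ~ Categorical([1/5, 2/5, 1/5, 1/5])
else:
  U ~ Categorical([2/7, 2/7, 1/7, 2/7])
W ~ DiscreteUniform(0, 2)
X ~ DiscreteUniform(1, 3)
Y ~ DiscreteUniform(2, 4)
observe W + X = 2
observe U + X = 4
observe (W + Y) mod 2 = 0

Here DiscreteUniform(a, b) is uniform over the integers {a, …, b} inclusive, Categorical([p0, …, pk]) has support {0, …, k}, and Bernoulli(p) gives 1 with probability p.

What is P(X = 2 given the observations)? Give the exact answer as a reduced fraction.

Enumerate traces; 6 have nonzero weight after conditioning:
  (Z=0, U=2, W=0, X=2, Y=2) weight 2/567
  (Z=0, U=2, W=0, X=2, Y=4) weight 2/567
  (Z=0, U=3, W=1, X=1, Y=3) weight 4/567
  (Z=1, U=2, W=0, X=2, Y=2) weight 1/405
  (Z=1, U=2, W=0, X=2, Y=4) weight 1/405
  (Z=1, U=3, W=1, X=1, Y=3) weight 1/405
Group by X:
  weight(X=1) = 1/105
  weight(X=2) = 34/2835
Total weight = 1/105 + 34/2835 = 61/2835
P(X=1 | obs) = 1/105 / 61/2835 = 27/61
P(X=2 | obs) = 34/2835 / 61/2835 = 34/61

P(X = 2 | obs) = 34/61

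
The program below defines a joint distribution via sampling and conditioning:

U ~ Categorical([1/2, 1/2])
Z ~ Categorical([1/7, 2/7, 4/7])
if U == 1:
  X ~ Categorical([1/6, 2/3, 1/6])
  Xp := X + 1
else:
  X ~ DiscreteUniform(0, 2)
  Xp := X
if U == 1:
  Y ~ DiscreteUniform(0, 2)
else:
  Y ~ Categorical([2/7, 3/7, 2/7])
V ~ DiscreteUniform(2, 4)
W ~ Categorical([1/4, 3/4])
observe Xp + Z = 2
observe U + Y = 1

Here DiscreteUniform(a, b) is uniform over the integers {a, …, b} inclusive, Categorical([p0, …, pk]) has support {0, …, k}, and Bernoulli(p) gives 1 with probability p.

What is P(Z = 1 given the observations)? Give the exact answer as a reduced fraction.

P(Z = 1 | obs) = 25/84

Enumerate traces; 30 have nonzero weight after conditioning:
  (U=0, Z=0, X=2, Y=1, V=2, W=0) weight 1/1176
  (U=0, Z=0, X=2, Y=1, V=2, W=1) weight 1/392
  (U=0, Z=0, X=2, Y=1, V=3, W=0) weight 1/1176
  (U=0, Z=0, X=2, Y=1, V=3, W=1) weight 1/392
  (U=0, Z=0, X=2, Y=1, V=4, W=0) weight 1/1176
  (U=0, Z=0, X=2, Y=1, V=4, W=1) weight 1/392
  (U=0, Z=1, X=1, Y=1, V=2, W=0) weight 1/588
  (U=0, Z=1, X=1, Y=1, V=2, W=1) weight 1/196
  (U=0, Z=2, X=0, Y=1, V=2, W=0) weight 1/294
  … 21 more
Group by Z:
  weight(Z=0) = 23/882
  weight(Z=1) = 25/882
  weight(Z=2) = 2/49
Total weight = 23/882 + 25/882 + 2/49 = 2/21
P(Z=0 | obs) = 23/882 / 2/21 = 23/84
P(Z=1 | obs) = 25/882 / 2/21 = 25/84
P(Z=2 | obs) = 2/49 / 2/21 = 3/7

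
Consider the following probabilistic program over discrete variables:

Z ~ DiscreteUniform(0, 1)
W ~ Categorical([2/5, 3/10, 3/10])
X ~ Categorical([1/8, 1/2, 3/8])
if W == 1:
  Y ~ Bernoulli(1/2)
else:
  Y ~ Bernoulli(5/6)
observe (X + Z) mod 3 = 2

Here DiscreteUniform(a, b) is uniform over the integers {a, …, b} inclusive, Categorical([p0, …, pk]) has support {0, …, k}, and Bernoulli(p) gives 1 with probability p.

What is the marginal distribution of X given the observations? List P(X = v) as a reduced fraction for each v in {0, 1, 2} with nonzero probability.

P(X=1) = 4/7, P(X=2) = 3/7

Enumerate traces; 12 have nonzero weight after conditioning:
  (Z=0, W=0, X=2, Y=0) weight 1/80
  (Z=0, W=0, X=2, Y=1) weight 1/16
  (Z=0, W=1, X=2, Y=0) weight 9/320
  (Z=0, W=1, X=2, Y=1) weight 9/320
  (Z=0, W=2, X=2, Y=0) weight 3/320
  (Z=0, W=2, X=2, Y=1) weight 3/64
  (Z=1, W=0, X=1, Y=0) weight 1/60
  (Z=1, W=0, X=1, Y=1) weight 1/12
  … 4 more
Group by X:
  weight(X=1) = 1/4
  weight(X=2) = 3/16
Total weight = 1/4 + 3/16 = 7/16
P(X=1 | obs) = 1/4 / 7/16 = 4/7
P(X=2 | obs) = 3/16 / 7/16 = 3/7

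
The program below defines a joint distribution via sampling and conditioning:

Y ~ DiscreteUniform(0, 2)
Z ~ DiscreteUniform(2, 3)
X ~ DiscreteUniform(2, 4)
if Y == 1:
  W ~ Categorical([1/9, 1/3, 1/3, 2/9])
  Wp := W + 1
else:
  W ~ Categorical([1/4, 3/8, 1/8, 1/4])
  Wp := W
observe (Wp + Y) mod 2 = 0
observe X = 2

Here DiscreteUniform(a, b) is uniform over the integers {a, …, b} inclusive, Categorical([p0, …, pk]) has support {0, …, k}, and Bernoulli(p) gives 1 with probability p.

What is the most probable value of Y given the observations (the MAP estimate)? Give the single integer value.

argmax_v P(Y = v | obs) = 1

Enumerate traces; 12 have nonzero weight after conditioning:
  (Y=0, Z=2, X=2, W=0) weight 1/72
  (Y=0, Z=2, X=2, W=2) weight 1/144
  (Y=0, Z=3, X=2, W=0) weight 1/72
  (Y=0, Z=3, X=2, W=2) weight 1/144
  (Y=1, Z=2, X=2, W=0) weight 1/162
  (Y=1, Z=2, X=2, W=2) weight 1/54
  (Y=1, Z=3, X=2, W=0) weight 1/162
  (Y=1, Z=3, X=2, W=2) weight 1/54
  (Y=2, Z=2, X=2, W=0) weight 1/72
  … 3 more
Group by Y:
  weight(Y=0) = 1/24
  weight(Y=1) = 4/81
  weight(Y=2) = 1/24
Total weight = 1/24 + 4/81 + 1/24 = 43/324
P(Y=0 | obs) = 1/24 / 43/324 = 27/86
P(Y=1 | obs) = 4/81 / 43/324 = 16/43
P(Y=2 | obs) = 1/24 / 43/324 = 27/86
argmax = 1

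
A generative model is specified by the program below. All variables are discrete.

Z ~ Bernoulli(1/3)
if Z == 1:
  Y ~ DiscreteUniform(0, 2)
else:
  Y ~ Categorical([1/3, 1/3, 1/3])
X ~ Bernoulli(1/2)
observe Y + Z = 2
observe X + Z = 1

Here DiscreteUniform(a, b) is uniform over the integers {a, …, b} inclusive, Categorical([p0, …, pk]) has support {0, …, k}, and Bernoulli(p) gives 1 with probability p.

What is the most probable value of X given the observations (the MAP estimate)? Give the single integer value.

Enumerate traces; 2 have nonzero weight after conditioning:
  (Z=0, Y=2, X=1) weight 1/9
  (Z=1, Y=1, X=0) weight 1/18
Group by X:
  weight(X=0) = 1/18
  weight(X=1) = 1/9
Total weight = 1/18 + 1/9 = 1/6
P(X=0 | obs) = 1/18 / 1/6 = 1/3
P(X=1 | obs) = 1/9 / 1/6 = 2/3
argmax = 1

argmax_v P(X = v | obs) = 1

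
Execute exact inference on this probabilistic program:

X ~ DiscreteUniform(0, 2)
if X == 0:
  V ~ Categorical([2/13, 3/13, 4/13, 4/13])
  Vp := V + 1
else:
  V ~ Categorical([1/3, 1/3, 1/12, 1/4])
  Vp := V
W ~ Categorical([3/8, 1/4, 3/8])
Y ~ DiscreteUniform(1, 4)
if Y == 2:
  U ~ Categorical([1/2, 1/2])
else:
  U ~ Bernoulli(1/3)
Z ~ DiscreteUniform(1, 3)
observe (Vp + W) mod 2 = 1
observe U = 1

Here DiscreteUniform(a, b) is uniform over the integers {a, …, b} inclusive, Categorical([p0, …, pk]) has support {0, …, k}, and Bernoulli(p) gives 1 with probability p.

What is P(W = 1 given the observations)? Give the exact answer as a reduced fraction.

P(W = 1 | obs) = 107/488

Enumerate traces; 216 have nonzero weight after conditioning:
  (X=0, V=0, W=0, Y=1, U=1, Z=1) weight 1/1872
  (X=0, V=0, W=0, Y=1, U=1, Z=2) weight 1/1872
  (X=0, V=0, W=0, Y=1, U=1, Z=3) weight 1/1872
  (X=0, V=0, W=0, Y=2, U=1, Z=1) weight 1/1248
  (X=0, V=0, W=0, Y=2, U=1, Z=2) weight 1/1248
  (X=0, V=0, W=0, Y=2, U=1, Z=3) weight 1/1248
  (X=0, V=0, W=0, Y=3, U=1, Z=1) weight 1/1872
  (X=0, V=0, W=0, Y=3, U=1, Z=2) weight 1/1872
  (X=0, V=0, W=2, Y=1, U=1, Z=1) weight 1/1872
  (X=0, V=1, W=1, Y=1, U=1, Z=1) weight 1/1872
  … 206 more
Group by W:
  weight(W=0) = 127/1664
  weight(W=1) = 107/2496
  weight(W=2) = 127/1664
Total weight = 127/1664 + 107/2496 + 127/1664 = 61/312
P(W=0 | obs) = 127/1664 / 61/312 = 381/976
P(W=1 | obs) = 107/2496 / 61/312 = 107/488
P(W=2 | obs) = 127/1664 / 61/312 = 381/976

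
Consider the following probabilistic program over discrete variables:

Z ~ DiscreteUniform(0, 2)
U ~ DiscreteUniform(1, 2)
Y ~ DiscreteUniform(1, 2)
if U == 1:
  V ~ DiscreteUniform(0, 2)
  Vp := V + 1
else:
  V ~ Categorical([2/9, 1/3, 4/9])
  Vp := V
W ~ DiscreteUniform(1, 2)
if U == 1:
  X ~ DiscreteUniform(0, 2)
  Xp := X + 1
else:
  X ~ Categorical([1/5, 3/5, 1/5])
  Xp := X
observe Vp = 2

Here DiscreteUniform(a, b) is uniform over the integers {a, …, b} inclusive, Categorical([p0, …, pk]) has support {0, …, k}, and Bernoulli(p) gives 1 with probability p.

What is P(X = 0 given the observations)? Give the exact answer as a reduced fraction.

P(X = 0 | obs) = 9/35

Enumerate traces; 72 have nonzero weight after conditioning:
  (Z=0, U=1, Y=1, V=1, W=1, X=0) weight 1/216
  (Z=0, U=1, Y=1, V=1, W=1, X=1) weight 1/216
  (Z=0, U=1, Y=1, V=1, W=1, X=2) weight 1/216
  (Z=0, U=1, Y=1, V=1, W=2, X=0) weight 1/216
  (Z=0, U=1, Y=1, V=1, W=2, X=1) weight 1/216
  (Z=0, U=1, Y=1, V=1, W=2, X=2) weight 1/216
  (Z=0, U=1, Y=2, V=1, W=1, X=0) weight 1/216
  (Z=0, U=1, Y=2, V=1, W=1, X=1) weight 1/216
  … 64 more
Group by X:
  weight(X=0) = 1/10
  weight(X=1) = 17/90
  weight(X=2) = 1/10
Total weight = 1/10 + 17/90 + 1/10 = 7/18
P(X=0 | obs) = 1/10 / 7/18 = 9/35
P(X=1 | obs) = 17/90 / 7/18 = 17/35
P(X=2 | obs) = 1/10 / 7/18 = 9/35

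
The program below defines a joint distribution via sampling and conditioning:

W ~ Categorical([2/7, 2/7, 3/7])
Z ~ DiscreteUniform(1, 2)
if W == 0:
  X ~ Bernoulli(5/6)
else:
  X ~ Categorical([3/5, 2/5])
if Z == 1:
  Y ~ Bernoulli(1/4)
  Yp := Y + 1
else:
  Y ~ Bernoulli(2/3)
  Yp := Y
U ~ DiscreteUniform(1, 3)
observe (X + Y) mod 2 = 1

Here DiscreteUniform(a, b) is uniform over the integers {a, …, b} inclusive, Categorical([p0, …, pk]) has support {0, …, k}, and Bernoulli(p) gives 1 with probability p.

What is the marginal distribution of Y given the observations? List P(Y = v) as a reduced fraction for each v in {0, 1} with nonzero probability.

P(Y=0) = 13/23, P(Y=1) = 10/23

Enumerate traces; 36 have nonzero weight after conditioning:
  (W=0, Z=1, X=0, Y=1, U=1) weight 1/504
  (W=0, Z=1, X=0, Y=1, U=2) weight 1/504
  (W=0, Z=1, X=0, Y=1, U=3) weight 1/504
  (W=0, Z=1, X=1, Y=0, U=1) weight 5/168
  (W=0, Z=1, X=1, Y=0, U=2) weight 5/168
  (W=0, Z=1, X=1, Y=0, U=3) weight 5/168
  (W=0, Z=2, X=0, Y=1, U=1) weight 1/189
  (W=0, Z=2, X=0, Y=1, U=2) weight 1/189
  … 28 more
Group by Y:
  weight(Y=0) = 143/504
  weight(Y=1) = 55/252
Total weight = 143/504 + 55/252 = 253/504
P(Y=0 | obs) = 143/504 / 253/504 = 13/23
P(Y=1 | obs) = 55/252 / 253/504 = 10/23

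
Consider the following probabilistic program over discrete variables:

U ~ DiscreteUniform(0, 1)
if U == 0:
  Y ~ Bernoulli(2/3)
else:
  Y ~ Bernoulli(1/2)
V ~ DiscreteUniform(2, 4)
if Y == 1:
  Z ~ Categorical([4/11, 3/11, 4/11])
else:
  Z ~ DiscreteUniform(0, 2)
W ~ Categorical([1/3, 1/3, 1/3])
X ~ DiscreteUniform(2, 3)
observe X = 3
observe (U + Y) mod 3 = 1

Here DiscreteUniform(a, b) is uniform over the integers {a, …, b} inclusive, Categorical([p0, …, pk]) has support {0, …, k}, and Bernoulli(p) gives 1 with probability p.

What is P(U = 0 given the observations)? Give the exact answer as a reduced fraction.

P(U = 0 | obs) = 4/7

Enumerate traces; 54 have nonzero weight after conditioning:
  (U=0, Y=1, V=2, Z=0, W=0, X=3) weight 2/297
  (U=0, Y=1, V=2, Z=0, W=1, X=3) weight 2/297
  (U=0, Y=1, V=2, Z=0, W=2, X=3) weight 2/297
  (U=0, Y=1, V=2, Z=1, W=0, X=3) weight 1/198
  (U=0, Y=1, V=2, Z=1, W=1, X=3) weight 1/198
  (U=0, Y=1, V=2, Z=1, W=2, X=3) weight 1/198
  (U=0, Y=1, V=2, Z=2, W=0, X=3) weight 2/297
  (U=0, Y=1, V=2, Z=2, W=1, X=3) weight 2/297
  (U=1, Y=0, V=2, Z=0, W=0, X=3) weight 1/216
  … 45 more
Group by U:
  weight(U=0) = 1/6
  weight(U=1) = 1/8
Total weight = 1/6 + 1/8 = 7/24
P(U=0 | obs) = 1/6 / 7/24 = 4/7
P(U=1 | obs) = 1/8 / 7/24 = 3/7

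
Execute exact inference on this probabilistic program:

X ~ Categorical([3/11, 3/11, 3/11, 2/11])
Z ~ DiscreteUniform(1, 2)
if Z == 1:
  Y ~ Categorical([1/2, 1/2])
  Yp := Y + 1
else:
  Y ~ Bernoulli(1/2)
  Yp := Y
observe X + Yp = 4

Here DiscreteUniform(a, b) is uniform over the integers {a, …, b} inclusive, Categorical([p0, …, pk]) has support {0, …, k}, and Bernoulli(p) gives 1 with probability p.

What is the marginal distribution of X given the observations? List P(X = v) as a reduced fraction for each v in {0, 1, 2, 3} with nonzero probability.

P(X=2) = 3/7, P(X=3) = 4/7

Enumerate traces; 3 have nonzero weight after conditioning:
  (X=2, Z=1, Y=1) weight 3/44
  (X=3, Z=1, Y=0) weight 1/22
  (X=3, Z=2, Y=1) weight 1/22
Group by X:
  weight(X=2) = 3/44
  weight(X=3) = 1/11
Total weight = 3/44 + 1/11 = 7/44
P(X=2 | obs) = 3/44 / 7/44 = 3/7
P(X=3 | obs) = 1/11 / 7/44 = 4/7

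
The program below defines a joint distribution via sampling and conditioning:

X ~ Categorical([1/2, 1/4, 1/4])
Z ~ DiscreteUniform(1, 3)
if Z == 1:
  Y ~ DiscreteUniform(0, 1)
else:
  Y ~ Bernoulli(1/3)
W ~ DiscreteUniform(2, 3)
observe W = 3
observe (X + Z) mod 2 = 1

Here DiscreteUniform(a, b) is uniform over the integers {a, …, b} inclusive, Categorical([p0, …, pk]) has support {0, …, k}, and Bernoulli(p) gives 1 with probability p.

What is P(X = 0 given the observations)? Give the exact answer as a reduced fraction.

P(X = 0 | obs) = 4/7

Enumerate traces; 10 have nonzero weight after conditioning:
  (X=0, Z=1, Y=0, W=3) weight 1/24
  (X=0, Z=1, Y=1, W=3) weight 1/24
  (X=0, Z=3, Y=0, W=3) weight 1/18
  (X=0, Z=3, Y=1, W=3) weight 1/36
  (X=1, Z=2, Y=0, W=3) weight 1/36
  (X=1, Z=2, Y=1, W=3) weight 1/72
  (X=2, Z=1, Y=0, W=3) weight 1/48
  (X=2, Z=1, Y=1, W=3) weight 1/48
  … 2 more
Group by X:
  weight(X=0) = 1/6
  weight(X=1) = 1/24
  weight(X=2) = 1/12
Total weight = 1/6 + 1/24 + 1/12 = 7/24
P(X=0 | obs) = 1/6 / 7/24 = 4/7
P(X=1 | obs) = 1/24 / 7/24 = 1/7
P(X=2 | obs) = 1/12 / 7/24 = 2/7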